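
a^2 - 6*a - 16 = (a - 8)*(a + 2)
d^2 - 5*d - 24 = (d - 8)*(d + 3)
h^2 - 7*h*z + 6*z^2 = (h - 6*z)*(h - z)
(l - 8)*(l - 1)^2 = l^3 - 10*l^2 + 17*l - 8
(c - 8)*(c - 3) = c^2 - 11*c + 24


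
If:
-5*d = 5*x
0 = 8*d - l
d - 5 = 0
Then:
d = 5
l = 40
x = -5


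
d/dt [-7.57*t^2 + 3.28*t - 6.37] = 3.28 - 15.14*t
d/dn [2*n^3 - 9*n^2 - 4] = 6*n*(n - 3)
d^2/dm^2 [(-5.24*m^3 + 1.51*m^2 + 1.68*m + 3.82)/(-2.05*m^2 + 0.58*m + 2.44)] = (2.8421709430404e-14*m^4 + 38.2352520000001*m^3 - 97.145532*m^2 + 164.012904*m - 54.010176)/(8.615125*m^6 - 7.31235*m^5 - 28.69344*m^4 + 17.211848*m^3 + 34.152192*m^2 - 10.359264*m - 14.526784)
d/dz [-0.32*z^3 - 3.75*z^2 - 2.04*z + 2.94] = -0.96*z^2 - 7.5*z - 2.04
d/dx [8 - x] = -1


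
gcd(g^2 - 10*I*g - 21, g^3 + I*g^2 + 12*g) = g - 3*I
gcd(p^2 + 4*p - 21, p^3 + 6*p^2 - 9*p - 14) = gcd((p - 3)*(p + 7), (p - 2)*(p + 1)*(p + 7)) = p + 7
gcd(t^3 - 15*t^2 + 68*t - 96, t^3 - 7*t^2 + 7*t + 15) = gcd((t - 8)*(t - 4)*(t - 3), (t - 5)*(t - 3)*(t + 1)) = t - 3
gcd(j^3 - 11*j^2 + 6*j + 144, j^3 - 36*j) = j - 6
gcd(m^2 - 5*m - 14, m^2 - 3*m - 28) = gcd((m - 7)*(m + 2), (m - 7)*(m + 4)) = m - 7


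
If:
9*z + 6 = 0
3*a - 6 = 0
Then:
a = 2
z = -2/3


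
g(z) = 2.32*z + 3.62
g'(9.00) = 2.32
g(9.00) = 24.50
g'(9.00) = 2.32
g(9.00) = 24.50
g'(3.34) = 2.32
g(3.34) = 11.37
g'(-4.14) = 2.32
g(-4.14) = -5.98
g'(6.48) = 2.32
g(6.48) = 18.65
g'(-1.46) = 2.32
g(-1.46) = 0.23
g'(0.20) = 2.32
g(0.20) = 4.08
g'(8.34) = 2.32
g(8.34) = 22.97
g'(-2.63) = 2.32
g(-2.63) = -2.48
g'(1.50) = 2.32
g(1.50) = 7.10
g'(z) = 2.32000000000000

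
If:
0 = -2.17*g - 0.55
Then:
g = -0.25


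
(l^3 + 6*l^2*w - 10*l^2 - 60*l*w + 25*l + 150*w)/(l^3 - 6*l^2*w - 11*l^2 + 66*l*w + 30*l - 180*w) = (-l^2 - 6*l*w + 5*l + 30*w)/(-l^2 + 6*l*w + 6*l - 36*w)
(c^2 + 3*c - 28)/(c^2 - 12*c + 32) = (c + 7)/(c - 8)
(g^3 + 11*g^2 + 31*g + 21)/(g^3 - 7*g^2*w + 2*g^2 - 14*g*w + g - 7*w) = (-g^2 - 10*g - 21)/(-g^2 + 7*g*w - g + 7*w)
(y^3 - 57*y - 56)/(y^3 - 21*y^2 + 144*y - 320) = (y^2 + 8*y + 7)/(y^2 - 13*y + 40)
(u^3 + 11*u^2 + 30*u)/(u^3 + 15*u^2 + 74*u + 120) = u/(u + 4)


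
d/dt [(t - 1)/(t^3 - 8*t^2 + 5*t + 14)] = (t^3 - 8*t^2 + 5*t - (t - 1)*(3*t^2 - 16*t + 5) + 14)/(t^3 - 8*t^2 + 5*t + 14)^2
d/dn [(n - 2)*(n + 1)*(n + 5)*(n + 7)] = 4*n^3 + 33*n^2 + 42*n - 59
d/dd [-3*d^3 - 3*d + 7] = -9*d^2 - 3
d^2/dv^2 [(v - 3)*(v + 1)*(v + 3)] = 6*v + 2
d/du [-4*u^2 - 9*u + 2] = -8*u - 9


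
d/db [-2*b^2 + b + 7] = 1 - 4*b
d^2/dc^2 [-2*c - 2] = 0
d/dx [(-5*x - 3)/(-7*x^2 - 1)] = (-35*x^2 - 42*x + 5)/(49*x^4 + 14*x^2 + 1)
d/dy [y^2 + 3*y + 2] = 2*y + 3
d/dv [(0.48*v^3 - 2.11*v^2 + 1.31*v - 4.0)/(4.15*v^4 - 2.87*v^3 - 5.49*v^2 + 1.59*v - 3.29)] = (-1.992*v^6 + 17.513*v^5 - 25.0004*v^4 + 75.4458*v^3 - 35.3406*v^2 - 30.0362*v + 2.0501)/(17.2225*v^8 - 23.821*v^7 - 37.3301*v^6 + 44.7096*v^5 - 6.2935*v^4 + 1.4264*v^3 + 38.6523*v^2 - 10.4622*v + 10.8241)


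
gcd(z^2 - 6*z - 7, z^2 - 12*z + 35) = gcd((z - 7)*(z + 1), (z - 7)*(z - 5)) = z - 7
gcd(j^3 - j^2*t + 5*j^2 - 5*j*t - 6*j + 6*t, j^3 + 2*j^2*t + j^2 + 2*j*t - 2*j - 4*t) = j - 1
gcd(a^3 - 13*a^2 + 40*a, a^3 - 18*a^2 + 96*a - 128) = a - 8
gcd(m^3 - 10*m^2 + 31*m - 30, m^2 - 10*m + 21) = m - 3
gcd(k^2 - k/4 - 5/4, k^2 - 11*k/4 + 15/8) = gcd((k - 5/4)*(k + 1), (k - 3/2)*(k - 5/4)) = k - 5/4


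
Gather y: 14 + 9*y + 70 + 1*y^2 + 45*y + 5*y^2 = 6*y^2 + 54*y + 84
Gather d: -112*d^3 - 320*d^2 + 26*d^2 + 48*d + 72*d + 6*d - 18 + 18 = -112*d^3 - 294*d^2 + 126*d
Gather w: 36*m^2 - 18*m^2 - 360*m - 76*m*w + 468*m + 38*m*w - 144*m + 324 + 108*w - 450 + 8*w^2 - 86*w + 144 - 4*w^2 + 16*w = 18*m^2 - 36*m + 4*w^2 + w*(38 - 38*m) + 18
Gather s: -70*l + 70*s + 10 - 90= -70*l + 70*s - 80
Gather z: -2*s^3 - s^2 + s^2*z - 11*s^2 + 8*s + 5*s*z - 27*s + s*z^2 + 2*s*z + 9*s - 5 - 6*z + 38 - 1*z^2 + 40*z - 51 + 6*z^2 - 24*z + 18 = -2*s^3 - 12*s^2 - 10*s + z^2*(s + 5) + z*(s^2 + 7*s + 10)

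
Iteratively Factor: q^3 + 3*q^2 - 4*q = (q)*(q^2 + 3*q - 4) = q*(q + 4)*(q - 1)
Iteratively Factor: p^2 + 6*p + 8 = (p + 2)*(p + 4)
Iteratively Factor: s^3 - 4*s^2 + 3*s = (s - 1)*(s^2 - 3*s) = s*(s - 1)*(s - 3)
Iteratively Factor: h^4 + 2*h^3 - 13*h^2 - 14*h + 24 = (h + 2)*(h^3 - 13*h + 12) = (h - 1)*(h + 2)*(h^2 + h - 12) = (h - 1)*(h + 2)*(h + 4)*(h - 3)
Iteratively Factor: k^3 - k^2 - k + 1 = (k - 1)*(k^2 - 1) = (k - 1)^2*(k + 1)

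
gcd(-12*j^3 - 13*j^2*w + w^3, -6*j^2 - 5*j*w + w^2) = j + w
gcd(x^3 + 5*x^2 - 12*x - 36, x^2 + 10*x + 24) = x + 6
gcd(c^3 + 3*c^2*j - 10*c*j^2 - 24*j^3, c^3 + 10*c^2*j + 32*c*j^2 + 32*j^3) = c^2 + 6*c*j + 8*j^2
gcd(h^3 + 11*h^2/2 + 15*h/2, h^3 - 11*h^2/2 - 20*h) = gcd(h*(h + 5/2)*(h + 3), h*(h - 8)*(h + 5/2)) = h^2 + 5*h/2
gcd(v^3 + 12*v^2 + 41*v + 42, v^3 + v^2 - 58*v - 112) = v^2 + 9*v + 14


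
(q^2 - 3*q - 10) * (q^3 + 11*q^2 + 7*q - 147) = q^5 + 8*q^4 - 36*q^3 - 278*q^2 + 371*q + 1470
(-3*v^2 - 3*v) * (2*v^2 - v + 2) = -6*v^4 - 3*v^3 - 3*v^2 - 6*v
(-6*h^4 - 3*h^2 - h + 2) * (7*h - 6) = -42*h^5 + 36*h^4 - 21*h^3 + 11*h^2 + 20*h - 12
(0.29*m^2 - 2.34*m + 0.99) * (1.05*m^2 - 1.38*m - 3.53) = 0.3045*m^4 - 2.8572*m^3 + 3.245*m^2 + 6.894*m - 3.4947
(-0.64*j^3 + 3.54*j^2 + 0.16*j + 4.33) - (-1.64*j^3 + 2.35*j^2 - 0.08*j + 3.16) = 1.0*j^3 + 1.19*j^2 + 0.24*j + 1.17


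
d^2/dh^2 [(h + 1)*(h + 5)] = 2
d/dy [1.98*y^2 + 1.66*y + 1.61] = 3.96*y + 1.66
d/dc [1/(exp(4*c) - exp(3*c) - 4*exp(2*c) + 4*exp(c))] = (-4*exp(3*c) + 3*exp(2*c) + 8*exp(c) - 4)*exp(-c)/(exp(3*c) - exp(2*c) - 4*exp(c) + 4)^2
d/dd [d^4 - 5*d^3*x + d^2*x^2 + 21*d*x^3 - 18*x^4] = 4*d^3 - 15*d^2*x + 2*d*x^2 + 21*x^3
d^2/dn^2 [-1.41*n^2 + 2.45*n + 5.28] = -2.82000000000000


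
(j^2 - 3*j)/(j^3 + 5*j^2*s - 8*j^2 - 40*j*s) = (j - 3)/(j^2 + 5*j*s - 8*j - 40*s)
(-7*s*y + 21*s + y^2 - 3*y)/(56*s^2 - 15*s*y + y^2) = (y - 3)/(-8*s + y)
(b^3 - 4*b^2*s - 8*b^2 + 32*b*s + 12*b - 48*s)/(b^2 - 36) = (b^2 - 4*b*s - 2*b + 8*s)/(b + 6)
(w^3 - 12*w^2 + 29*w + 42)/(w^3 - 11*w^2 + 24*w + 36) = (w - 7)/(w - 6)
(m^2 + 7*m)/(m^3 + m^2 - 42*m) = 1/(m - 6)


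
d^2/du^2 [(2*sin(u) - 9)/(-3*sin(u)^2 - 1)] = 2*(81*sin(u)^5 - 162*sin(u)^4 + 297*sin(u)^2 - 53*sin(u) + 63*sin(3*u)/2 - 9*sin(5*u)/2 - 27)/(3*sin(u)^2 + 1)^3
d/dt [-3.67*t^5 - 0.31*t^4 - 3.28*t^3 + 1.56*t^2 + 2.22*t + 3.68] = -18.35*t^4 - 1.24*t^3 - 9.84*t^2 + 3.12*t + 2.22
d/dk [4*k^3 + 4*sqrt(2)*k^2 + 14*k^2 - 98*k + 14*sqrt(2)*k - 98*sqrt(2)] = 12*k^2 + 8*sqrt(2)*k + 28*k - 98 + 14*sqrt(2)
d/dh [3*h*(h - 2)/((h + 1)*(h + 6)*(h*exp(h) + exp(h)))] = 3*(-h^4 - 6*h^3 + 13*h^2 + 36*h - 12)*exp(-h)/(h^5 + 15*h^4 + 75*h^3 + 145*h^2 + 120*h + 36)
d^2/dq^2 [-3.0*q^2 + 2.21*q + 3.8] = -6.00000000000000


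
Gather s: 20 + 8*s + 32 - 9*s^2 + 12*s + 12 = -9*s^2 + 20*s + 64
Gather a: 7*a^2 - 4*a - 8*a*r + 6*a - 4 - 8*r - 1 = 7*a^2 + a*(2 - 8*r) - 8*r - 5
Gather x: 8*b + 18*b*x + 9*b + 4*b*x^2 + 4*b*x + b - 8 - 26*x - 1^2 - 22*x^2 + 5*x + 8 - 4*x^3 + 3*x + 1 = 18*b - 4*x^3 + x^2*(4*b - 22) + x*(22*b - 18)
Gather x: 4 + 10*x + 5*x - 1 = 15*x + 3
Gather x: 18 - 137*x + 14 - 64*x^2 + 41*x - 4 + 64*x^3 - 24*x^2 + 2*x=64*x^3 - 88*x^2 - 94*x + 28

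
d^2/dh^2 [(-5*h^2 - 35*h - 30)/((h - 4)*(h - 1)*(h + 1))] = 10*(-h^3 - 18*h^2 + 102*h - 146)/(h^6 - 15*h^5 + 87*h^4 - 245*h^3 + 348*h^2 - 240*h + 64)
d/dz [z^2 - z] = 2*z - 1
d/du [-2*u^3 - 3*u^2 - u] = -6*u^2 - 6*u - 1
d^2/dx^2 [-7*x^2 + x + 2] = -14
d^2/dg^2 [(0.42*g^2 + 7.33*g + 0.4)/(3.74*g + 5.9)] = (3.5527136788005e-15*g^2 + 5.6843418860808e-14*g - 283.05708)/(52.313624*g^3 + 247.58052*g^2 + 390.5682*g + 205.379)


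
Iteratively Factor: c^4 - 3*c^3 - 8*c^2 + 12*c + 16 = (c - 2)*(c^3 - c^2 - 10*c - 8) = (c - 2)*(c + 1)*(c^2 - 2*c - 8) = (c - 4)*(c - 2)*(c + 1)*(c + 2)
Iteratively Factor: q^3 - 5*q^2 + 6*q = (q - 3)*(q^2 - 2*q) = (q - 3)*(q - 2)*(q)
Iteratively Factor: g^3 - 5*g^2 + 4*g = (g - 4)*(g^2 - g) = g*(g - 4)*(g - 1)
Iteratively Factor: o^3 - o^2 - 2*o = (o + 1)*(o^2 - 2*o) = o*(o + 1)*(o - 2)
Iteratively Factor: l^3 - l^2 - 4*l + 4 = (l - 2)*(l^2 + l - 2) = (l - 2)*(l + 2)*(l - 1)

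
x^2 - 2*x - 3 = (x - 3)*(x + 1)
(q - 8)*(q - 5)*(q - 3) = q^3 - 16*q^2 + 79*q - 120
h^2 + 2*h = h*(h + 2)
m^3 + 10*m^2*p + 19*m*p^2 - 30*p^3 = (m - p)*(m + 5*p)*(m + 6*p)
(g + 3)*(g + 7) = g^2 + 10*g + 21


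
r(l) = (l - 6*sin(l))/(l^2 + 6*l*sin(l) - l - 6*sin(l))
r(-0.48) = 0.48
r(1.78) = -0.69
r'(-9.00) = 0.07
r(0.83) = 4.03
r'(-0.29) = 0.45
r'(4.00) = 27.16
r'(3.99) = 30.83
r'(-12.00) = -0.14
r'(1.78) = 1.23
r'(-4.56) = -0.09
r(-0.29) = 0.55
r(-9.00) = -0.06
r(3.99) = -5.55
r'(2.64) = 0.69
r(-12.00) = -0.13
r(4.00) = -5.26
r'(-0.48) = 0.35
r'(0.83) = 23.22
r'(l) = (1 - 6*cos(l))/(l^2 + 6*l*sin(l) - l - 6*sin(l)) + (l - 6*sin(l))*(-6*l*cos(l) - 2*l - 6*sin(l) + 6*cos(l) + 1)/(l^2 + 6*l*sin(l) - l - 6*sin(l))^2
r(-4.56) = 1.38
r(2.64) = -0.03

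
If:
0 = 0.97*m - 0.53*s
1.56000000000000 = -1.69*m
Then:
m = -0.92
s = -1.69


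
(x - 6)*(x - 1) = x^2 - 7*x + 6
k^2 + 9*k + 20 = (k + 4)*(k + 5)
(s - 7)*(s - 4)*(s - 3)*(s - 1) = s^4 - 15*s^3 + 75*s^2 - 145*s + 84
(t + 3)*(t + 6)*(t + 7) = t^3 + 16*t^2 + 81*t + 126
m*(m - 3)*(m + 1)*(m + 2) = m^4 - 7*m^2 - 6*m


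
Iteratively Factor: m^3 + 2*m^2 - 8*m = (m + 4)*(m^2 - 2*m) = m*(m + 4)*(m - 2)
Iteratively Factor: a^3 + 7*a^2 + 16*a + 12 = (a + 3)*(a^2 + 4*a + 4) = (a + 2)*(a + 3)*(a + 2)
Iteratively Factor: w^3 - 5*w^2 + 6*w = (w - 3)*(w^2 - 2*w) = w*(w - 3)*(w - 2)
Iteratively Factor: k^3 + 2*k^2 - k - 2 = (k - 1)*(k^2 + 3*k + 2) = (k - 1)*(k + 2)*(k + 1)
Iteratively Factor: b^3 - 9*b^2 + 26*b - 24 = (b - 4)*(b^2 - 5*b + 6) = (b - 4)*(b - 2)*(b - 3)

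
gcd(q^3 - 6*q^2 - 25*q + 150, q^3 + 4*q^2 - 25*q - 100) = q^2 - 25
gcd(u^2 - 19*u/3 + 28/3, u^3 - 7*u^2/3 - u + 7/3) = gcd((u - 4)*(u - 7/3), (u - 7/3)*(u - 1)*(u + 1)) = u - 7/3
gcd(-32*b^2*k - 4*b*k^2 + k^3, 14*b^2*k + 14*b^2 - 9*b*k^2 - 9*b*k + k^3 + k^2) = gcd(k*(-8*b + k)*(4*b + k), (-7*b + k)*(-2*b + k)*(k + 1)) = 1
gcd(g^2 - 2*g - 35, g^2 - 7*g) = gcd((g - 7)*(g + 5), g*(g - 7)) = g - 7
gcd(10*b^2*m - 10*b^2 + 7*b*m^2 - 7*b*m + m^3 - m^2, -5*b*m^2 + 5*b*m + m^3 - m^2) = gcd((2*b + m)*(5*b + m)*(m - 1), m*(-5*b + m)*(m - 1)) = m - 1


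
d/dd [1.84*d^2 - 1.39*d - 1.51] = 3.68*d - 1.39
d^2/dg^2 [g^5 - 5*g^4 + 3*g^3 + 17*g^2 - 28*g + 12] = 20*g^3 - 60*g^2 + 18*g + 34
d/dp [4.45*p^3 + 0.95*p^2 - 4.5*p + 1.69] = 13.35*p^2 + 1.9*p - 4.5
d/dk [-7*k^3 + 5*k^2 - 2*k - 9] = -21*k^2 + 10*k - 2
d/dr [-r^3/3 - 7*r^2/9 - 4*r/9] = -r^2 - 14*r/9 - 4/9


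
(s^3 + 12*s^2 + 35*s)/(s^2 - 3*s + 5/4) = 4*s*(s^2 + 12*s + 35)/(4*s^2 - 12*s + 5)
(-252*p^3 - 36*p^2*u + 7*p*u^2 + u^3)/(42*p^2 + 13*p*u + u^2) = -6*p + u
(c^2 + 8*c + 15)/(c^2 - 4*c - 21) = (c + 5)/(c - 7)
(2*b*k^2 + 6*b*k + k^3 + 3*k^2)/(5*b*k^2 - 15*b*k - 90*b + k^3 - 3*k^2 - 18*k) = k*(2*b + k)/(5*b*k - 30*b + k^2 - 6*k)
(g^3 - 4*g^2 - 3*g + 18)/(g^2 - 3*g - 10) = (g^2 - 6*g + 9)/(g - 5)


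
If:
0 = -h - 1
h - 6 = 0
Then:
No Solution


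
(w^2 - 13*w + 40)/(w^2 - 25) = (w - 8)/(w + 5)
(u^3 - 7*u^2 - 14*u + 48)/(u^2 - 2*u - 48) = (u^2 + u - 6)/(u + 6)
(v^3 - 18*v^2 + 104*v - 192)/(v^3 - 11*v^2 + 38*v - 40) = (v^2 - 14*v + 48)/(v^2 - 7*v + 10)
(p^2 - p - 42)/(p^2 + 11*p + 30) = (p - 7)/(p + 5)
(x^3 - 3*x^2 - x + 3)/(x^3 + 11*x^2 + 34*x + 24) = (x^2 - 4*x + 3)/(x^2 + 10*x + 24)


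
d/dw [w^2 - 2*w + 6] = 2*w - 2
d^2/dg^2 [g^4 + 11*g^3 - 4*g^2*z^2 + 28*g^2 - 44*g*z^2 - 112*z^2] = 12*g^2 + 66*g - 8*z^2 + 56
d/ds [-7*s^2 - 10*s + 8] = -14*s - 10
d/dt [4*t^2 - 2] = 8*t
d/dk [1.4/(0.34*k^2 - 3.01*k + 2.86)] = (4.214 - 0.952*k)/(0.34*k^2 - 3.01*k + 2.86)^2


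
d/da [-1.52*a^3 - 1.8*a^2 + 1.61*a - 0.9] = -4.56*a^2 - 3.6*a + 1.61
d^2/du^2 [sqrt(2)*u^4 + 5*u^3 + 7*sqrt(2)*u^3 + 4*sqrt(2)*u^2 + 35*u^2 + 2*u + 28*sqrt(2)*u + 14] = 12*sqrt(2)*u^2 + 30*u + 42*sqrt(2)*u + 8*sqrt(2) + 70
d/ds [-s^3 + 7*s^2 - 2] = s*(14 - 3*s)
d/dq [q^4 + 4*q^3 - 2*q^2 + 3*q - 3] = 4*q^3 + 12*q^2 - 4*q + 3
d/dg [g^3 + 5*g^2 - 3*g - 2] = 3*g^2 + 10*g - 3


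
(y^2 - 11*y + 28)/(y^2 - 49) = (y - 4)/(y + 7)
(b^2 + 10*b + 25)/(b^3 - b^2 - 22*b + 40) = (b + 5)/(b^2 - 6*b + 8)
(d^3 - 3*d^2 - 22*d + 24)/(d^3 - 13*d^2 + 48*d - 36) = (d + 4)/(d - 6)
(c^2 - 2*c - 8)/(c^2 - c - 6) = (c - 4)/(c - 3)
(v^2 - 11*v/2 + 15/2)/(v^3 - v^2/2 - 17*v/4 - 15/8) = 4*(v - 3)/(4*v^2 + 8*v + 3)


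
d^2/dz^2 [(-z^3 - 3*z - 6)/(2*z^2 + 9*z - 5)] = 2*(-103*z^3 + 63*z^2 - 489*z - 681)/(8*z^6 + 108*z^5 + 426*z^4 + 189*z^3 - 1065*z^2 + 675*z - 125)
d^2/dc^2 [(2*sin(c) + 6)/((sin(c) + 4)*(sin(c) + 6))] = 2*(-sin(c)^5 - 2*sin(c)^4 + 56*sin(c)^3 + 246*sin(c)^2 + 180*sin(c) - 24)/((sin(c) + 4)^3*(sin(c) + 6)^3)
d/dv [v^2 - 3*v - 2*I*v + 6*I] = 2*v - 3 - 2*I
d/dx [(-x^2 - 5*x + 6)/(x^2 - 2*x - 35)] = (7*x^2 + 58*x + 187)/(x^4 - 4*x^3 - 66*x^2 + 140*x + 1225)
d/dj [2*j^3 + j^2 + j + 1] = 6*j^2 + 2*j + 1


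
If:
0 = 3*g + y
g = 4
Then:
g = 4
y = -12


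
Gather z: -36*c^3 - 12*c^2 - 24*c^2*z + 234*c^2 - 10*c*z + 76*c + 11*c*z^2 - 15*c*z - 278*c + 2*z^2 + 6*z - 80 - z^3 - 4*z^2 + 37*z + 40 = -36*c^3 + 222*c^2 - 202*c - z^3 + z^2*(11*c - 2) + z*(-24*c^2 - 25*c + 43) - 40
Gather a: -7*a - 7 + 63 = 56 - 7*a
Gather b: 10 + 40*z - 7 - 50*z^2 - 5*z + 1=-50*z^2 + 35*z + 4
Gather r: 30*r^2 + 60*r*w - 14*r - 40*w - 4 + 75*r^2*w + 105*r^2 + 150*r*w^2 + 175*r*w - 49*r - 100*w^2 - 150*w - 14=r^2*(75*w + 135) + r*(150*w^2 + 235*w - 63) - 100*w^2 - 190*w - 18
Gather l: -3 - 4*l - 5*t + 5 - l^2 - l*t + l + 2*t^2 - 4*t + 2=-l^2 + l*(-t - 3) + 2*t^2 - 9*t + 4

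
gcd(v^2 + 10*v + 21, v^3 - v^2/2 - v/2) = 1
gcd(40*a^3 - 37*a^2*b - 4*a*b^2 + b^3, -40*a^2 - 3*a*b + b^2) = 40*a^2 + 3*a*b - b^2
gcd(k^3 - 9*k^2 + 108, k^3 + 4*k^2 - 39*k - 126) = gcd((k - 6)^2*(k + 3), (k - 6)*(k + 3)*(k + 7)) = k^2 - 3*k - 18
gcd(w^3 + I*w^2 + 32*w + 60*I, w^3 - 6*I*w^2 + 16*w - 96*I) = w - 6*I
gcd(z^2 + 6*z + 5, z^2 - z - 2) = z + 1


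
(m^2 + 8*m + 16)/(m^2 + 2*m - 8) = (m + 4)/(m - 2)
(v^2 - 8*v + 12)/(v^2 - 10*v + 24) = (v - 2)/(v - 4)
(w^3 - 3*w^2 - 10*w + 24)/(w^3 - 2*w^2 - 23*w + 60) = (w^2 + w - 6)/(w^2 + 2*w - 15)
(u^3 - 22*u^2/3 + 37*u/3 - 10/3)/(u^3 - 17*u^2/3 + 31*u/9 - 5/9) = 3*(u - 2)/(3*u - 1)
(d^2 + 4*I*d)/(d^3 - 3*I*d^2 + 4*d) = (d + 4*I)/(d^2 - 3*I*d + 4)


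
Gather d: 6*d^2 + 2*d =6*d^2 + 2*d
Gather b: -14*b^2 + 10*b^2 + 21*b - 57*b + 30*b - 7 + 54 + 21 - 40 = -4*b^2 - 6*b + 28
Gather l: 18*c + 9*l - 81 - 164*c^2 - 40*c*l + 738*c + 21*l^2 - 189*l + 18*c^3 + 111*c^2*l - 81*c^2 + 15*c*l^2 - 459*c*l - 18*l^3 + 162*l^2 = 18*c^3 - 245*c^2 + 756*c - 18*l^3 + l^2*(15*c + 183) + l*(111*c^2 - 499*c - 180) - 81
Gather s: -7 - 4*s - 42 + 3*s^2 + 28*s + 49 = 3*s^2 + 24*s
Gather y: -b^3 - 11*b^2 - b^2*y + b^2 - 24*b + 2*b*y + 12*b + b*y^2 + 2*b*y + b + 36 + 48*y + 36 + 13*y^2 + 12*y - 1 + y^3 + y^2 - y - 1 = -b^3 - 10*b^2 - 11*b + y^3 + y^2*(b + 14) + y*(-b^2 + 4*b + 59) + 70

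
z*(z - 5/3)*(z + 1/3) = z^3 - 4*z^2/3 - 5*z/9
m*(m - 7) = m^2 - 7*m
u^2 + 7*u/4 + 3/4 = (u + 3/4)*(u + 1)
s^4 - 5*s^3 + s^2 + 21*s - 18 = (s - 3)^2*(s - 1)*(s + 2)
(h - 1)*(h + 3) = h^2 + 2*h - 3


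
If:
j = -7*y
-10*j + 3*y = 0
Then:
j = 0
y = 0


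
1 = 1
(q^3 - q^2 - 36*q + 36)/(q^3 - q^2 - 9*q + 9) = (q^2 - 36)/(q^2 - 9)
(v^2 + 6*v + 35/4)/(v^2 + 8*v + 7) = (v^2 + 6*v + 35/4)/(v^2 + 8*v + 7)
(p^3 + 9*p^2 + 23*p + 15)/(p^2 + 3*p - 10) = (p^2 + 4*p + 3)/(p - 2)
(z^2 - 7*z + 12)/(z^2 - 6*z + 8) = (z - 3)/(z - 2)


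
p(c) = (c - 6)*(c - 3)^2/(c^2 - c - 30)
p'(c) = (1 - 2*c)*(c - 6)*(c - 3)^2/(c^2 - c - 30)^2 + (c - 6)*(2*c - 6)/(c^2 - c - 30) + (c - 3)^2/(c^2 - c - 30) = (c^2 + 10*c - 39)/(c^2 + 10*c + 25)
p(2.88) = 0.00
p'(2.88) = -0.03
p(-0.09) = 1.94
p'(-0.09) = -1.65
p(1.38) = 0.41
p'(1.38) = -0.57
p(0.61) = 1.02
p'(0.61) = -1.03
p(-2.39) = 11.13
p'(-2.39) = -8.40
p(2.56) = 0.03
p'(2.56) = -0.12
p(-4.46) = 103.06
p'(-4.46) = -218.48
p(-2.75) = 14.69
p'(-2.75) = -11.64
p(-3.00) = 18.00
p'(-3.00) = -15.00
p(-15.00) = -32.40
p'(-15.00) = 0.36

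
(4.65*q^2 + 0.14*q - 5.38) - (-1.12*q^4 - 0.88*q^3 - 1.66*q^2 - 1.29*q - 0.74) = 1.12*q^4 + 0.88*q^3 + 6.31*q^2 + 1.43*q - 4.64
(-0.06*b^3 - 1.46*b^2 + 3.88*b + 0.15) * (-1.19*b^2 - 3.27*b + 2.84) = 0.0714*b^5 + 1.9336*b^4 - 0.0133999999999999*b^3 - 17.0125*b^2 + 10.5287*b + 0.426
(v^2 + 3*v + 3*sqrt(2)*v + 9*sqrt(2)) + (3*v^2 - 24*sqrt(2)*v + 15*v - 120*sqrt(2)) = 4*v^2 - 21*sqrt(2)*v + 18*v - 111*sqrt(2)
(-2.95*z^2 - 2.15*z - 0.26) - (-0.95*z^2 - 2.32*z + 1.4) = -2.0*z^2 + 0.17*z - 1.66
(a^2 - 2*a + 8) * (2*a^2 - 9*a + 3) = 2*a^4 - 13*a^3 + 37*a^2 - 78*a + 24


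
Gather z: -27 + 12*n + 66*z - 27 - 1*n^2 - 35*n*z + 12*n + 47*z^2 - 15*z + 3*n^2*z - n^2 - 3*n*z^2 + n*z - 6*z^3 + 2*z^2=-2*n^2 + 24*n - 6*z^3 + z^2*(49 - 3*n) + z*(3*n^2 - 34*n + 51) - 54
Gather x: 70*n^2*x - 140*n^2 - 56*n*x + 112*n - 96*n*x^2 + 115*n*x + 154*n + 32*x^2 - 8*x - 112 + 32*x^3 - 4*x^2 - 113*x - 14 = -140*n^2 + 266*n + 32*x^3 + x^2*(28 - 96*n) + x*(70*n^2 + 59*n - 121) - 126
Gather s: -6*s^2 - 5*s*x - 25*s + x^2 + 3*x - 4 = -6*s^2 + s*(-5*x - 25) + x^2 + 3*x - 4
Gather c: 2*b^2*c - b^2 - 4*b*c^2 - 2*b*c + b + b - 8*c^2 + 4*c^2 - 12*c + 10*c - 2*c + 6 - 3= -b^2 + 2*b + c^2*(-4*b - 4) + c*(2*b^2 - 2*b - 4) + 3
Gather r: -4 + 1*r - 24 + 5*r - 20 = 6*r - 48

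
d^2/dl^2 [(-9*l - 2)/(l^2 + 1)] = 2*(-4*l^2*(9*l + 2) + (27*l + 2)*(l^2 + 1))/(l^2 + 1)^3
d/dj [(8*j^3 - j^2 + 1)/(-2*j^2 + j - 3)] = (-16*j^4 + 16*j^3 - 73*j^2 + 10*j - 1)/(4*j^4 - 4*j^3 + 13*j^2 - 6*j + 9)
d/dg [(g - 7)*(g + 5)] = 2*g - 2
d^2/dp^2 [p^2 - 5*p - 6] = 2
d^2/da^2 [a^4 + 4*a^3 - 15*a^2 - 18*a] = 12*a^2 + 24*a - 30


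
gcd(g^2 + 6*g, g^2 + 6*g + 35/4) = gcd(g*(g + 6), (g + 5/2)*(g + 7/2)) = 1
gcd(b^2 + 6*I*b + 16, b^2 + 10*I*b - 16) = b + 8*I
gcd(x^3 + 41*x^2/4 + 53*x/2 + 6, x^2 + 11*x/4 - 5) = x + 4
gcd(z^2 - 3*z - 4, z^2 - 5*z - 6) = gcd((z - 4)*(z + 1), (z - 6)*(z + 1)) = z + 1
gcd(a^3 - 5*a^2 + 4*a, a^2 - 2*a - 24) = 1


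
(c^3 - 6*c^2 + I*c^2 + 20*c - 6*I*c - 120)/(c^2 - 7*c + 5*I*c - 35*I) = (c^2 + c*(-6 - 4*I) + 24*I)/(c - 7)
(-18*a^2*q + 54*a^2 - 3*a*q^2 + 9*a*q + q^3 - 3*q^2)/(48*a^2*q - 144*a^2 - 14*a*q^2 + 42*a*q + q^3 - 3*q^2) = (3*a + q)/(-8*a + q)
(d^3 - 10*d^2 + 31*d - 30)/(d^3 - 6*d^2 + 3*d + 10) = (d - 3)/(d + 1)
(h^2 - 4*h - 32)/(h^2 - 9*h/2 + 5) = 2*(h^2 - 4*h - 32)/(2*h^2 - 9*h + 10)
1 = 1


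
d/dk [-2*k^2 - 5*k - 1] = -4*k - 5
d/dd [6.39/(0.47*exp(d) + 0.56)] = -3.0033*exp(d)/(0.47*exp(d) + 0.56)^2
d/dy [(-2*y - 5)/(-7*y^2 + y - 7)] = (14*y^2 - 2*y - (2*y + 5)*(14*y - 1) + 14)/(7*y^2 - y + 7)^2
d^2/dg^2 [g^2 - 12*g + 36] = 2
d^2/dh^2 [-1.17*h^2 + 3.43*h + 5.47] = -2.34000000000000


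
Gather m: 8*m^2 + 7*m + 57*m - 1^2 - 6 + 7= 8*m^2 + 64*m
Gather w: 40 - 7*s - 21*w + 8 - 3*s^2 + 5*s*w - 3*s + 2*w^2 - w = -3*s^2 - 10*s + 2*w^2 + w*(5*s - 22) + 48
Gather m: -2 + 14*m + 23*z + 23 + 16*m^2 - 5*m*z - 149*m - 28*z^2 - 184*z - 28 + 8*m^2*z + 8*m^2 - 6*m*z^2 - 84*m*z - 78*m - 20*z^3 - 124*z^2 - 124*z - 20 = m^2*(8*z + 24) + m*(-6*z^2 - 89*z - 213) - 20*z^3 - 152*z^2 - 285*z - 27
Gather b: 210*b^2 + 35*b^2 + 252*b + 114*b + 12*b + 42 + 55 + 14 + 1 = 245*b^2 + 378*b + 112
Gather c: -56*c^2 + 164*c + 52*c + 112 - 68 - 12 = -56*c^2 + 216*c + 32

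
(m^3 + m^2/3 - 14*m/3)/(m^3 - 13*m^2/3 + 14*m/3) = (3*m + 7)/(3*m - 7)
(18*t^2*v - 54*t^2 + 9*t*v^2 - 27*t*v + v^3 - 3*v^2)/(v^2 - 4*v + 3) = (18*t^2 + 9*t*v + v^2)/(v - 1)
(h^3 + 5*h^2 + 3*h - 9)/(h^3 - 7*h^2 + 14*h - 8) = (h^2 + 6*h + 9)/(h^2 - 6*h + 8)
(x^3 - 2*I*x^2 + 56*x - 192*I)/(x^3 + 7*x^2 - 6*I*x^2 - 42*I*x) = (x^2 + 4*I*x + 32)/(x*(x + 7))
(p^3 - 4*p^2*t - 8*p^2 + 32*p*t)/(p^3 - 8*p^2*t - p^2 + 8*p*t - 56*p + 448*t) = p*(p - 4*t)/(p^2 - 8*p*t + 7*p - 56*t)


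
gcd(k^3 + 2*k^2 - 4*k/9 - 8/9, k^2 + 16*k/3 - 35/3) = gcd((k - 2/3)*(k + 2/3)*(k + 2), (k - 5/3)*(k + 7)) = 1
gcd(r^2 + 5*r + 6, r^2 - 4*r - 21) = r + 3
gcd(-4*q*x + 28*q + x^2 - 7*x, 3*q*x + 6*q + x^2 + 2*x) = 1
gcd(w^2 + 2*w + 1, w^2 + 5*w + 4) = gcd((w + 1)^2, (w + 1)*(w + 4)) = w + 1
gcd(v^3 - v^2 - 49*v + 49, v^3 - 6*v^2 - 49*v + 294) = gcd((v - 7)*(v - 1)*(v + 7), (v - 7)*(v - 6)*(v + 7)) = v^2 - 49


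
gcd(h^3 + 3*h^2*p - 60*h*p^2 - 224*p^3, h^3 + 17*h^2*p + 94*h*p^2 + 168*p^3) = h^2 + 11*h*p + 28*p^2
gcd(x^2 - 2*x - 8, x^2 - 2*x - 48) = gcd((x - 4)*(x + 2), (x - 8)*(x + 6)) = 1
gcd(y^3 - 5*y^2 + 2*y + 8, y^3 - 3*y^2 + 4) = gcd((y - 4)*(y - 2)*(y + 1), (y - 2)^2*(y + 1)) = y^2 - y - 2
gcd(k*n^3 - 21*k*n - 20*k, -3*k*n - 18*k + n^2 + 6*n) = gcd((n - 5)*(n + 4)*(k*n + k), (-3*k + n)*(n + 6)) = 1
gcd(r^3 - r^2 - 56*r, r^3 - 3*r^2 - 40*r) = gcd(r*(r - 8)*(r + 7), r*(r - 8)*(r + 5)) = r^2 - 8*r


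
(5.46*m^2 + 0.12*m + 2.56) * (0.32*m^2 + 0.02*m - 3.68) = 1.7472*m^4 + 0.1476*m^3 - 19.2712*m^2 - 0.3904*m - 9.4208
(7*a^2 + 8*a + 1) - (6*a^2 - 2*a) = a^2 + 10*a + 1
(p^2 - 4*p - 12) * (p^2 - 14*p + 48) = p^4 - 18*p^3 + 92*p^2 - 24*p - 576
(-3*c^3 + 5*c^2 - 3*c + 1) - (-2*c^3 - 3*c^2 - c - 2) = -c^3 + 8*c^2 - 2*c + 3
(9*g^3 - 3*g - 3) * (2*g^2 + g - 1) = 18*g^5 + 9*g^4 - 15*g^3 - 9*g^2 + 3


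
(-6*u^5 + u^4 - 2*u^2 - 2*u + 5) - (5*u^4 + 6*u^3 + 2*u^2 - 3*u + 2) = -6*u^5 - 4*u^4 - 6*u^3 - 4*u^2 + u + 3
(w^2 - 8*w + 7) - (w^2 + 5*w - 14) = 21 - 13*w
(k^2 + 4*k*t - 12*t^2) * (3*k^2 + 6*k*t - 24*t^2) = 3*k^4 + 18*k^3*t - 36*k^2*t^2 - 168*k*t^3 + 288*t^4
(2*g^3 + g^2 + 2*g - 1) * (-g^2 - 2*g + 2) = -2*g^5 - 5*g^4 - g^2 + 6*g - 2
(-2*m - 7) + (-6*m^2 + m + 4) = -6*m^2 - m - 3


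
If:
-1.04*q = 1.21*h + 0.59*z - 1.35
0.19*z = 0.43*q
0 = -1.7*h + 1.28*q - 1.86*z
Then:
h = -8.02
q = 4.65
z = 10.53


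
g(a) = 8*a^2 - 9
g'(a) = 16*a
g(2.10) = 26.28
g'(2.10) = 33.60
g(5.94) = 273.27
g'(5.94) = 95.04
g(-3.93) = 114.56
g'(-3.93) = -62.88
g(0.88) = -2.80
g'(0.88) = 14.08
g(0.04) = -8.99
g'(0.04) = 0.64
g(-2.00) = 23.00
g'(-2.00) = -32.00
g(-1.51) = 9.24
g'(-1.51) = -24.16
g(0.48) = -7.16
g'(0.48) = 7.68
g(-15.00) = 1791.00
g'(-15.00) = -240.00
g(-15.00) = 1791.00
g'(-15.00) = -240.00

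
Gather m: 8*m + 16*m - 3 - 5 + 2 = 24*m - 6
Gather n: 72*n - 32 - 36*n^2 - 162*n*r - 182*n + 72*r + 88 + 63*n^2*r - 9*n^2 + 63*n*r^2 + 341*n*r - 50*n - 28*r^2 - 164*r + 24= n^2*(63*r - 45) + n*(63*r^2 + 179*r - 160) - 28*r^2 - 92*r + 80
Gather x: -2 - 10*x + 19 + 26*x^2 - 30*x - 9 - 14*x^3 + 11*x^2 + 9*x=-14*x^3 + 37*x^2 - 31*x + 8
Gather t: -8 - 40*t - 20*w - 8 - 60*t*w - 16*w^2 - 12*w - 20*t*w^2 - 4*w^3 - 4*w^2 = t*(-20*w^2 - 60*w - 40) - 4*w^3 - 20*w^2 - 32*w - 16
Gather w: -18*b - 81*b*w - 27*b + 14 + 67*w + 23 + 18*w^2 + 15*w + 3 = -45*b + 18*w^2 + w*(82 - 81*b) + 40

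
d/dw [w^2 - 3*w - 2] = 2*w - 3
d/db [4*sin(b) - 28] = 4*cos(b)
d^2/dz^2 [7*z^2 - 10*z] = 14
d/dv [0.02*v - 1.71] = 0.0200000000000000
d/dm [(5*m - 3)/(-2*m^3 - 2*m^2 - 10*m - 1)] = (20*m^3 - 8*m^2 - 12*m - 35)/(4*m^6 + 8*m^5 + 44*m^4 + 44*m^3 + 104*m^2 + 20*m + 1)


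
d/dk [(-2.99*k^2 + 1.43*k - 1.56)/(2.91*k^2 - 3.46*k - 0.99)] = (6.1841*k^2 + 14.9994*k - 6.8133)/(8.4681*k^4 - 20.1372*k^3 + 6.2098*k^2 + 6.8508*k + 0.9801)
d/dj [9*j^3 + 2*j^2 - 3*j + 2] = 27*j^2 + 4*j - 3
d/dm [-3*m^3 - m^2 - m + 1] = -9*m^2 - 2*m - 1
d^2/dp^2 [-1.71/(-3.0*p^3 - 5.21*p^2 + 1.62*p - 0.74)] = (-(30.78*p + 17.8182)*(3.0*p^3 + 5.21*p^2 - 1.62*p + 0.74) + 1.71*(9.0*p^2 + 10.42*p - 1.62)*(18.0*p^2 + 20.84*p - 3.24))/(3.0*p^3 + 5.21*p^2 - 1.62*p + 0.74)^3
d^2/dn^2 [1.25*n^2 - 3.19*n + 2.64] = 2.50000000000000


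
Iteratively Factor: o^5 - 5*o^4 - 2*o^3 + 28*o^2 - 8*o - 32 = (o - 2)*(o^4 - 3*o^3 - 8*o^2 + 12*o + 16) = (o - 2)^2*(o^3 - o^2 - 10*o - 8) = (o - 4)*(o - 2)^2*(o^2 + 3*o + 2) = (o - 4)*(o - 2)^2*(o + 1)*(o + 2)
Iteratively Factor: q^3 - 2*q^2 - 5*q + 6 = (q - 3)*(q^2 + q - 2) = (q - 3)*(q + 2)*(q - 1)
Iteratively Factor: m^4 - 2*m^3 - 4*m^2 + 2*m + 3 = (m + 1)*(m^3 - 3*m^2 - m + 3) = (m + 1)^2*(m^2 - 4*m + 3) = (m - 3)*(m + 1)^2*(m - 1)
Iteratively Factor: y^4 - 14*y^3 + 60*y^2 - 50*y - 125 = (y - 5)*(y^3 - 9*y^2 + 15*y + 25) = (y - 5)*(y + 1)*(y^2 - 10*y + 25) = (y - 5)^2*(y + 1)*(y - 5)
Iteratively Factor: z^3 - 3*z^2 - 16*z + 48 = (z - 3)*(z^2 - 16) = (z - 4)*(z - 3)*(z + 4)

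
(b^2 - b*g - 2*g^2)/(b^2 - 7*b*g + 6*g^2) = (b^2 - b*g - 2*g^2)/(b^2 - 7*b*g + 6*g^2)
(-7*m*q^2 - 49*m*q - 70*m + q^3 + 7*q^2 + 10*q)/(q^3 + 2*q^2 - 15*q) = (-7*m*q - 14*m + q^2 + 2*q)/(q*(q - 3))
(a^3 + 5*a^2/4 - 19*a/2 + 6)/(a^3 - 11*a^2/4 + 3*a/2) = (a + 4)/a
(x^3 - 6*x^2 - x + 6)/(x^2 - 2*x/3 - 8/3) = 3*(-x^3 + 6*x^2 + x - 6)/(-3*x^2 + 2*x + 8)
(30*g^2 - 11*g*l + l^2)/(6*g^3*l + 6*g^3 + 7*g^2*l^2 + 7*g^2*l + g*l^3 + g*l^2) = (30*g^2 - 11*g*l + l^2)/(g*(6*g^2*l + 6*g^2 + 7*g*l^2 + 7*g*l + l^3 + l^2))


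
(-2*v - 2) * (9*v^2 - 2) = -18*v^3 - 18*v^2 + 4*v + 4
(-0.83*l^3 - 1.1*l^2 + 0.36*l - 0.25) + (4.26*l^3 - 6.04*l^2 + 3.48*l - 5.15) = 3.43*l^3 - 7.14*l^2 + 3.84*l - 5.4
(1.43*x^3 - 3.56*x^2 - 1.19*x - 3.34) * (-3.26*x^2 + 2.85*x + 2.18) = -4.6618*x^5 + 15.6811*x^4 - 3.1492*x^3 - 0.263900000000001*x^2 - 12.1132*x - 7.2812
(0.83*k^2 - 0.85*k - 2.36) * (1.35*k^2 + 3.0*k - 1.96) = 1.1205*k^4 + 1.3425*k^3 - 7.3628*k^2 - 5.414*k + 4.6256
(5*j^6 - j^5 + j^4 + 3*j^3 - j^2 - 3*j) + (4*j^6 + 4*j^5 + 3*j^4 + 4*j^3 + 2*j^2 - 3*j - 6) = 9*j^6 + 3*j^5 + 4*j^4 + 7*j^3 + j^2 - 6*j - 6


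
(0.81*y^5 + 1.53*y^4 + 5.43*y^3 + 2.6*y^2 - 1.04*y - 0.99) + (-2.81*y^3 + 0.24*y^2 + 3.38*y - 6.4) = 0.81*y^5 + 1.53*y^4 + 2.62*y^3 + 2.84*y^2 + 2.34*y - 7.39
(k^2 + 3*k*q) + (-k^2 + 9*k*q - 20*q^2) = 12*k*q - 20*q^2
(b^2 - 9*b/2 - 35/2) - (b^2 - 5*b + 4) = b/2 - 43/2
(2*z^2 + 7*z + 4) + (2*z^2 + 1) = 4*z^2 + 7*z + 5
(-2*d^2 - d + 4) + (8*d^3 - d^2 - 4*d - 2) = 8*d^3 - 3*d^2 - 5*d + 2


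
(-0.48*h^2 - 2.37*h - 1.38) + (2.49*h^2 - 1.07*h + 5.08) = 2.01*h^2 - 3.44*h + 3.7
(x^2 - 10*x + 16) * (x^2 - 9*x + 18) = x^4 - 19*x^3 + 124*x^2 - 324*x + 288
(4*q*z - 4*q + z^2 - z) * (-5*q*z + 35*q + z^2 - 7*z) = -20*q^2*z^2 + 160*q^2*z - 140*q^2 - q*z^3 + 8*q*z^2 - 7*q*z + z^4 - 8*z^3 + 7*z^2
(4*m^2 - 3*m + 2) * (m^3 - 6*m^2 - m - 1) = 4*m^5 - 27*m^4 + 16*m^3 - 13*m^2 + m - 2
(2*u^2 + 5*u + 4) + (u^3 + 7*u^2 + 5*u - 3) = u^3 + 9*u^2 + 10*u + 1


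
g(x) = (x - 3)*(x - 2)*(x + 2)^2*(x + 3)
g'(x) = (x - 3)*(x - 2)*(x + 2)^2 + (x - 3)*(x - 2)*(x + 3)*(2*x + 4) + (x - 3)*(x + 2)^2*(x + 3) + (x - 2)*(x + 2)^2*(x + 3) = 5*x^4 + 8*x^3 - 39*x^2 - 52*x + 36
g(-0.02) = 71.27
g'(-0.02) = 37.02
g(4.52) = 1224.50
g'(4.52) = 1829.94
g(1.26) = 58.29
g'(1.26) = -62.83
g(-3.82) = -107.81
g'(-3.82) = 284.28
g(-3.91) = -135.57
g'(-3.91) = 333.50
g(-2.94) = 1.56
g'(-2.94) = 22.04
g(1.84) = 13.25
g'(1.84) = -84.57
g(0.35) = 80.89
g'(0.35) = 13.44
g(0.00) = 72.00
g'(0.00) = 36.00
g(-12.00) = -189000.00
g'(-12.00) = 84900.00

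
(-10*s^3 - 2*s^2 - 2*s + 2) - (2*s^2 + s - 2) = -10*s^3 - 4*s^2 - 3*s + 4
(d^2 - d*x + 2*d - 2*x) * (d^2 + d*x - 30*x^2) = d^4 + 2*d^3 - 31*d^2*x^2 + 30*d*x^3 - 62*d*x^2 + 60*x^3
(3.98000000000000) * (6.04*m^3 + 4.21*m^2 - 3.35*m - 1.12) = 24.0392*m^3 + 16.7558*m^2 - 13.333*m - 4.4576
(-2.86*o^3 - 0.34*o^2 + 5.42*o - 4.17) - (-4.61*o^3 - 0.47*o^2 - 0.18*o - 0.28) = 1.75*o^3 + 0.13*o^2 + 5.6*o - 3.89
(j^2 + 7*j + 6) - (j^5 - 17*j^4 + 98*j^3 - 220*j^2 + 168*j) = -j^5 + 17*j^4 - 98*j^3 + 221*j^2 - 161*j + 6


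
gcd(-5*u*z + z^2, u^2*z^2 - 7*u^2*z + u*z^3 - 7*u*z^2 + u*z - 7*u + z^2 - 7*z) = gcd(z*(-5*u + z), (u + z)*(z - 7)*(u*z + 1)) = 1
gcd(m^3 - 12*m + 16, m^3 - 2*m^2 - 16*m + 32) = m^2 + 2*m - 8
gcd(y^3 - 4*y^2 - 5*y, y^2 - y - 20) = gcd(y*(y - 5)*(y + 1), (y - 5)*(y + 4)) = y - 5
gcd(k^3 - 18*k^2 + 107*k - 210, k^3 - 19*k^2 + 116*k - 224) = k - 7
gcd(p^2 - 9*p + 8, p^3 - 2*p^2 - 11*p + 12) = p - 1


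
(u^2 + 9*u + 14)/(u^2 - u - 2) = (u^2 + 9*u + 14)/(u^2 - u - 2)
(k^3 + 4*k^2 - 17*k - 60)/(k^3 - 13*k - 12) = (k + 5)/(k + 1)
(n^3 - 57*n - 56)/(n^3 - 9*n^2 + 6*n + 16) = (n + 7)/(n - 2)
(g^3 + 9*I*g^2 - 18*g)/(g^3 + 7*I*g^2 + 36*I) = g/(g - 2*I)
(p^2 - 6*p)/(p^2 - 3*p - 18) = p/(p + 3)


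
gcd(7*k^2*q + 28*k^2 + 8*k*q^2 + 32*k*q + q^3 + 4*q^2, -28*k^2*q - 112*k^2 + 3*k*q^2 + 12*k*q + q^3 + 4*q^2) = 7*k*q + 28*k + q^2 + 4*q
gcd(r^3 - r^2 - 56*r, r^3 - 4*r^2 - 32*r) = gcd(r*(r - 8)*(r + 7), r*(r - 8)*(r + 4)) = r^2 - 8*r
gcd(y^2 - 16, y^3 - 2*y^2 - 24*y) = y + 4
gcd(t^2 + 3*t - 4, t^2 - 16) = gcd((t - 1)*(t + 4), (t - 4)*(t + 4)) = t + 4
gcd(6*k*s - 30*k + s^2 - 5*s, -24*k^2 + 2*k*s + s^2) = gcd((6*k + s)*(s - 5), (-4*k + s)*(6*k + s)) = 6*k + s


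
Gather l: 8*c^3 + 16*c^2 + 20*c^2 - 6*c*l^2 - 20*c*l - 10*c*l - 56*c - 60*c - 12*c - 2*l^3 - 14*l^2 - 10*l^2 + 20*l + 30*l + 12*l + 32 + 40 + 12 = 8*c^3 + 36*c^2 - 128*c - 2*l^3 + l^2*(-6*c - 24) + l*(62 - 30*c) + 84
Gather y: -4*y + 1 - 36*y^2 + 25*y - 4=-36*y^2 + 21*y - 3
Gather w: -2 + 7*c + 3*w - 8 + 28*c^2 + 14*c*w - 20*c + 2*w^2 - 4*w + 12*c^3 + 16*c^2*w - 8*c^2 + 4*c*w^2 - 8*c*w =12*c^3 + 20*c^2 - 13*c + w^2*(4*c + 2) + w*(16*c^2 + 6*c - 1) - 10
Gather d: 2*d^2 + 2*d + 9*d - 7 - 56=2*d^2 + 11*d - 63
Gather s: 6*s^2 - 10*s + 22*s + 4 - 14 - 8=6*s^2 + 12*s - 18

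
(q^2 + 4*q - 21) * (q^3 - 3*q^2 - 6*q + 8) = q^5 + q^4 - 39*q^3 + 47*q^2 + 158*q - 168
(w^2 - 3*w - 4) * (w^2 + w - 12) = w^4 - 2*w^3 - 19*w^2 + 32*w + 48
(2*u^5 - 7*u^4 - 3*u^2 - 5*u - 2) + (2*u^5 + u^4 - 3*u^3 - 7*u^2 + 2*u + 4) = 4*u^5 - 6*u^4 - 3*u^3 - 10*u^2 - 3*u + 2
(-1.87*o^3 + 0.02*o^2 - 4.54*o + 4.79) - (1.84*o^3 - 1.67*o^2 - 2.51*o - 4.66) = -3.71*o^3 + 1.69*o^2 - 2.03*o + 9.45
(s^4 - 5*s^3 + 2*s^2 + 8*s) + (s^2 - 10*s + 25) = s^4 - 5*s^3 + 3*s^2 - 2*s + 25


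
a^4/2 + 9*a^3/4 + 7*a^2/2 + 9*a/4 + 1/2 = (a/2 + 1/4)*(a + 1)^2*(a + 2)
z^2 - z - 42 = (z - 7)*(z + 6)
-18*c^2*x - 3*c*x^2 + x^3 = x*(-6*c + x)*(3*c + x)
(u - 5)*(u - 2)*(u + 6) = u^3 - u^2 - 32*u + 60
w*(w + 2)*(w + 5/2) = w^3 + 9*w^2/2 + 5*w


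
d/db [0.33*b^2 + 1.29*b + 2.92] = 0.66*b + 1.29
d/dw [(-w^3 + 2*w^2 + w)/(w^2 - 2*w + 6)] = (-w^4 + 4*w^3 - 23*w^2 + 24*w + 6)/(w^4 - 4*w^3 + 16*w^2 - 24*w + 36)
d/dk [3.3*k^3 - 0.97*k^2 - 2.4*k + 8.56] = 9.9*k^2 - 1.94*k - 2.4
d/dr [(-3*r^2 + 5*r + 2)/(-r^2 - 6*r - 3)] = (23*r^2 + 22*r - 3)/(r^4 + 12*r^3 + 42*r^2 + 36*r + 9)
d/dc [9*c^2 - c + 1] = 18*c - 1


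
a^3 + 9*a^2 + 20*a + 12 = (a + 1)*(a + 2)*(a + 6)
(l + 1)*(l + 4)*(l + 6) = l^3 + 11*l^2 + 34*l + 24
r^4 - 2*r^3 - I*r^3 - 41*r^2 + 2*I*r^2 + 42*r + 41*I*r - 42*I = (r - 7)*(r - 1)*(r + 6)*(r - I)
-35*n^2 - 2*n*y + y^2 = (-7*n + y)*(5*n + y)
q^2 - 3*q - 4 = (q - 4)*(q + 1)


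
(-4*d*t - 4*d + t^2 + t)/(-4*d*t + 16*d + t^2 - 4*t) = (t + 1)/(t - 4)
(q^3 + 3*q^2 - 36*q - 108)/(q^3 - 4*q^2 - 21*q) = (q^2 - 36)/(q*(q - 7))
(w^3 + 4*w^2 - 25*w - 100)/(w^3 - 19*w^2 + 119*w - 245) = (w^2 + 9*w + 20)/(w^2 - 14*w + 49)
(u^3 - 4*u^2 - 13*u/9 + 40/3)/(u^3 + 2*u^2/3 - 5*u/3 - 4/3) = (9*u^3 - 36*u^2 - 13*u + 120)/(3*(3*u^3 + 2*u^2 - 5*u - 4))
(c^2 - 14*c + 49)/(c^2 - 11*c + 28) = (c - 7)/(c - 4)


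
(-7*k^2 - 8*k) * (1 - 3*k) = 21*k^3 + 17*k^2 - 8*k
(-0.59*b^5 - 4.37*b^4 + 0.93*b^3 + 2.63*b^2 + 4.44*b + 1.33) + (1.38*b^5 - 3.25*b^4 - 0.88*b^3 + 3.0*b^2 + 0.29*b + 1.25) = 0.79*b^5 - 7.62*b^4 + 0.05*b^3 + 5.63*b^2 + 4.73*b + 2.58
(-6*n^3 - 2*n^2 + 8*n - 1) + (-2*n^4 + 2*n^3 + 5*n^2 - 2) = -2*n^4 - 4*n^3 + 3*n^2 + 8*n - 3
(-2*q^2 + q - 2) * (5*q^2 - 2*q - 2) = -10*q^4 + 9*q^3 - 8*q^2 + 2*q + 4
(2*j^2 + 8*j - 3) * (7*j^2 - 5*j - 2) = 14*j^4 + 46*j^3 - 65*j^2 - j + 6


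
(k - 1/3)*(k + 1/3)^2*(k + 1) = k^4 + 4*k^3/3 + 2*k^2/9 - 4*k/27 - 1/27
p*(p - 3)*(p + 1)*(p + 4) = p^4 + 2*p^3 - 11*p^2 - 12*p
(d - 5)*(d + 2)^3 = d^4 + d^3 - 18*d^2 - 52*d - 40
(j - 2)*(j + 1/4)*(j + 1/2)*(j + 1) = j^4 - j^3/4 - 21*j^2/8 - 13*j/8 - 1/4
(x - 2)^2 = x^2 - 4*x + 4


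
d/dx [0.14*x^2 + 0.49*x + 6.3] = 0.28*x + 0.49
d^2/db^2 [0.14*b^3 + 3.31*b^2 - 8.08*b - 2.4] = 0.84*b + 6.62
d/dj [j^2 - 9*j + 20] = 2*j - 9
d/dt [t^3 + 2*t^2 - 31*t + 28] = 3*t^2 + 4*t - 31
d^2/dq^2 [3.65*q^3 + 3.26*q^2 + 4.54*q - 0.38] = 21.9*q + 6.52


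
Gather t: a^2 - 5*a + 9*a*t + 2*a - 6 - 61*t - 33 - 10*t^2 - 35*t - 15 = a^2 - 3*a - 10*t^2 + t*(9*a - 96) - 54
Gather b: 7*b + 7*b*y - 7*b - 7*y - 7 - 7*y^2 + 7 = 7*b*y - 7*y^2 - 7*y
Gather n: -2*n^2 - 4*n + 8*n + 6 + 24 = -2*n^2 + 4*n + 30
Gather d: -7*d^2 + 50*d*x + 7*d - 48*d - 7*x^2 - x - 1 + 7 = -7*d^2 + d*(50*x - 41) - 7*x^2 - x + 6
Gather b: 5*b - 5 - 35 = 5*b - 40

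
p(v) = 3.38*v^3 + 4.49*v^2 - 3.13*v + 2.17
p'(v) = 10.14*v^2 + 8.98*v - 3.13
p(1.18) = 10.28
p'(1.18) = 21.59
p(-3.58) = -84.16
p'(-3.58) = 94.68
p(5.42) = 655.27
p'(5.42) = 343.42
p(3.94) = 266.27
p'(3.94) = 189.66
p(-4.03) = -133.52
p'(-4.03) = 125.36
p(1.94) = 37.68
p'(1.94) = 52.45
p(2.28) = 58.44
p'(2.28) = 70.06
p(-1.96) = 0.10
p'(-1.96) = 18.22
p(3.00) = 124.45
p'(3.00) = 115.07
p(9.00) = 2801.71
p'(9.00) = 899.03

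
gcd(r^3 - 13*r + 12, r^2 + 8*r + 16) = r + 4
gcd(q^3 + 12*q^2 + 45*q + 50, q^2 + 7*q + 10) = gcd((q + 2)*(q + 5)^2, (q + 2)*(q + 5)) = q^2 + 7*q + 10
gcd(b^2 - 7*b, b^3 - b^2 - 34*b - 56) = b - 7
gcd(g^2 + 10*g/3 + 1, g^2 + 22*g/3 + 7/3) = g + 1/3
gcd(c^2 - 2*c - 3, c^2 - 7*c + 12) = c - 3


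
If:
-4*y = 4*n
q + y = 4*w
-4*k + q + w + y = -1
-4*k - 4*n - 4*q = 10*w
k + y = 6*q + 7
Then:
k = 27/14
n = -373/70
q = 3/70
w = 47/35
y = 373/70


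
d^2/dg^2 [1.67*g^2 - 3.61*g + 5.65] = 3.34000000000000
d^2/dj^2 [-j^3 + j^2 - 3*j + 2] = 2 - 6*j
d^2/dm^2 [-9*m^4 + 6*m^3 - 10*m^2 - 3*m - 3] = -108*m^2 + 36*m - 20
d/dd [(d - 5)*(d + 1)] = 2*d - 4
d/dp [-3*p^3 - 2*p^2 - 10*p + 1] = -9*p^2 - 4*p - 10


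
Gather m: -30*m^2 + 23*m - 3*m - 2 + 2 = -30*m^2 + 20*m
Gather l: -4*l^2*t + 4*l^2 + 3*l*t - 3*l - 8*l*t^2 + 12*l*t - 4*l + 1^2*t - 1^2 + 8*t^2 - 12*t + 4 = l^2*(4 - 4*t) + l*(-8*t^2 + 15*t - 7) + 8*t^2 - 11*t + 3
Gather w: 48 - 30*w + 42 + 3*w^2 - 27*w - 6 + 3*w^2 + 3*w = 6*w^2 - 54*w + 84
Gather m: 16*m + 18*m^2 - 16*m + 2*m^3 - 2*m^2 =2*m^3 + 16*m^2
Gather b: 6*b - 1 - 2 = 6*b - 3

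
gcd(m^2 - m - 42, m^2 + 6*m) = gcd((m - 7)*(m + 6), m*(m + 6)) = m + 6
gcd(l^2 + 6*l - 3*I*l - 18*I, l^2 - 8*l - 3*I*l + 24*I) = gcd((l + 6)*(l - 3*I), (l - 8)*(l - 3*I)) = l - 3*I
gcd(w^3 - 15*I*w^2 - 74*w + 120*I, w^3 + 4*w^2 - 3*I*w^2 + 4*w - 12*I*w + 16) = w - 4*I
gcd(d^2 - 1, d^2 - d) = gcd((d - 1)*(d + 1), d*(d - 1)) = d - 1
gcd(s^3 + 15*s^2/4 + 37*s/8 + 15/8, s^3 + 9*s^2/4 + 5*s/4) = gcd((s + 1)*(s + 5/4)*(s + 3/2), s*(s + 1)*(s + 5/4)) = s^2 + 9*s/4 + 5/4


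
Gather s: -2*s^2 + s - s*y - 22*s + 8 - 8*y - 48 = -2*s^2 + s*(-y - 21) - 8*y - 40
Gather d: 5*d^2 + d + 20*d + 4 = 5*d^2 + 21*d + 4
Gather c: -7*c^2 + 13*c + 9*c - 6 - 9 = -7*c^2 + 22*c - 15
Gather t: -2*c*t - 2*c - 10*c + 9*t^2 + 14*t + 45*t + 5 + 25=-12*c + 9*t^2 + t*(59 - 2*c) + 30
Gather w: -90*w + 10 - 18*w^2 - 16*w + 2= -18*w^2 - 106*w + 12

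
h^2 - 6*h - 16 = (h - 8)*(h + 2)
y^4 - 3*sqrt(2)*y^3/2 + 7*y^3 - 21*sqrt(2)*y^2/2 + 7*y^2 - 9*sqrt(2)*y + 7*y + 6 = (y + 1)*(y + 6)*(y - sqrt(2))*(y - sqrt(2)/2)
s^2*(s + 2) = s^3 + 2*s^2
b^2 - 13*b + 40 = (b - 8)*(b - 5)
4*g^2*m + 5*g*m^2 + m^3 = m*(g + m)*(4*g + m)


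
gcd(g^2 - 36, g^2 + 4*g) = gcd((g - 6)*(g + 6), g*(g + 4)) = 1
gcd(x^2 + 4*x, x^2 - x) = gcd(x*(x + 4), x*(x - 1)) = x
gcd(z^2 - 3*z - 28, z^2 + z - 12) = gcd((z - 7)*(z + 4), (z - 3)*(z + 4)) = z + 4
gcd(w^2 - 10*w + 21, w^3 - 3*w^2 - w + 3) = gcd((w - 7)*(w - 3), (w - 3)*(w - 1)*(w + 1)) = w - 3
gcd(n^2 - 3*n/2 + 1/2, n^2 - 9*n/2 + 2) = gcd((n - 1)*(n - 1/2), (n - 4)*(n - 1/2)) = n - 1/2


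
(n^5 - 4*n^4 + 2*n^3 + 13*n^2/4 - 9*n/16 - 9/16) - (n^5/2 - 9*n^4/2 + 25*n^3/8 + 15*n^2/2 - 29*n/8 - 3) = n^5/2 + n^4/2 - 9*n^3/8 - 17*n^2/4 + 49*n/16 + 39/16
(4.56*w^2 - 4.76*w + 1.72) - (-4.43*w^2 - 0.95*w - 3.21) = 8.99*w^2 - 3.81*w + 4.93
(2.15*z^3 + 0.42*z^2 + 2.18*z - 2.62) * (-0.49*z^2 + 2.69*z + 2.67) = -1.0535*z^5 + 5.5777*z^4 + 5.8021*z^3 + 8.2694*z^2 - 1.2272*z - 6.9954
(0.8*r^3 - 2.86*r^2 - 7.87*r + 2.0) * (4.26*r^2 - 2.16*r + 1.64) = 3.408*r^5 - 13.9116*r^4 - 26.0366*r^3 + 20.8288*r^2 - 17.2268*r + 3.28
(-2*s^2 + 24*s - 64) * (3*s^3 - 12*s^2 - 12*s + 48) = -6*s^5 + 96*s^4 - 456*s^3 + 384*s^2 + 1920*s - 3072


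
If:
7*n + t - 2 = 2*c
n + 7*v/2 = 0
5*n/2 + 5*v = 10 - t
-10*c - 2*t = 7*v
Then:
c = -354/119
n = -40/17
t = 1490/119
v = 80/119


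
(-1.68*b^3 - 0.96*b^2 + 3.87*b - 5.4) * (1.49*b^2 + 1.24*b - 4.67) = -2.5032*b^5 - 3.5136*b^4 + 12.4215*b^3 + 1.236*b^2 - 24.7689*b + 25.218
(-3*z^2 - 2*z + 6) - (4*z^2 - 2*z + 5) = 1 - 7*z^2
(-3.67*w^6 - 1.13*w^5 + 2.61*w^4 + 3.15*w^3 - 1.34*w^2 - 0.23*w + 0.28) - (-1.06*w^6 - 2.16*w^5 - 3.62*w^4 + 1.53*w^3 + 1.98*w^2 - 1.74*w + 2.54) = -2.61*w^6 + 1.03*w^5 + 6.23*w^4 + 1.62*w^3 - 3.32*w^2 + 1.51*w - 2.26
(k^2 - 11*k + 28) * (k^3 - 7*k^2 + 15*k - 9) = k^5 - 18*k^4 + 120*k^3 - 370*k^2 + 519*k - 252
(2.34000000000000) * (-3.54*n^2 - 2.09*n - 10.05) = -8.2836*n^2 - 4.8906*n - 23.517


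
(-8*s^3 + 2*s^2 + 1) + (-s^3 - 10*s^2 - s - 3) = -9*s^3 - 8*s^2 - s - 2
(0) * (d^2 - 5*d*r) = 0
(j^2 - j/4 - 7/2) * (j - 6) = j^3 - 25*j^2/4 - 2*j + 21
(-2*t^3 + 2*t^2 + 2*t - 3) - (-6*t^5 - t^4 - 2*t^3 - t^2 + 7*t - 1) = 6*t^5 + t^4 + 3*t^2 - 5*t - 2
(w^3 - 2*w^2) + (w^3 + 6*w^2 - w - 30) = 2*w^3 + 4*w^2 - w - 30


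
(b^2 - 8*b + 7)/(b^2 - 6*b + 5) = (b - 7)/(b - 5)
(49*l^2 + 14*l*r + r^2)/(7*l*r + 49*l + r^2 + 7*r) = (7*l + r)/(r + 7)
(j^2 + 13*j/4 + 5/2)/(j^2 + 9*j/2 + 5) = (4*j + 5)/(2*(2*j + 5))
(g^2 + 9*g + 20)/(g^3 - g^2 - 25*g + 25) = (g + 4)/(g^2 - 6*g + 5)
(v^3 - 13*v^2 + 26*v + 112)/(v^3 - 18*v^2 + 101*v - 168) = (v + 2)/(v - 3)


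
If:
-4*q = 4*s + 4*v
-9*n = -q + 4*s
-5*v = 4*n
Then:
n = -5*v/4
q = -61*v/20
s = 41*v/20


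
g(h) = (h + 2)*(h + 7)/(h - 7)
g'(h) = (h + 2)/(h - 7) + (h + 7)/(h - 7) - (h + 2)*(h + 7)/(h - 7)^2 = (h^2 - 14*h - 77)/(h^2 - 14*h + 49)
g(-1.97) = -0.02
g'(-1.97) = -0.57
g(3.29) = -14.67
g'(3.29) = -8.15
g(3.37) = -15.34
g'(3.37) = -8.56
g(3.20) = -13.96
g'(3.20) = -7.73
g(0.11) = -2.18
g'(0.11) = -1.65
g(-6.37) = 0.21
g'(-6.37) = 0.30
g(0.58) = -3.05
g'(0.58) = -2.06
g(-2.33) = 0.17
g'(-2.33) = -0.45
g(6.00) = -104.00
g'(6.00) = -125.00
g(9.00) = 88.00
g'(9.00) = -30.50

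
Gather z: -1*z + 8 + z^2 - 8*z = z^2 - 9*z + 8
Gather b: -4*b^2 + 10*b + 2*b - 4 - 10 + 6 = -4*b^2 + 12*b - 8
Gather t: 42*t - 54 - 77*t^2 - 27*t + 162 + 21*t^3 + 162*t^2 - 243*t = 21*t^3 + 85*t^2 - 228*t + 108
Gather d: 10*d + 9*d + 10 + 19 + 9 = 19*d + 38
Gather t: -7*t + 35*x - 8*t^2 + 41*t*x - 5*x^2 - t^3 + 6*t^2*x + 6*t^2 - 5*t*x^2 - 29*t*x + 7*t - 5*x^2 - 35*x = -t^3 + t^2*(6*x - 2) + t*(-5*x^2 + 12*x) - 10*x^2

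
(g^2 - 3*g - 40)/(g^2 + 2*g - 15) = (g - 8)/(g - 3)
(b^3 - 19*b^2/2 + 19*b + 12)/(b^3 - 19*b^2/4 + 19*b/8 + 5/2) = 4*(b - 6)/(4*b - 5)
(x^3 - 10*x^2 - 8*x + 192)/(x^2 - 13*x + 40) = (x^2 - 2*x - 24)/(x - 5)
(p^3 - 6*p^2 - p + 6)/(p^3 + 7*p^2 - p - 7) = (p - 6)/(p + 7)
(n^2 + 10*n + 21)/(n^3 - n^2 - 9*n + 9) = (n + 7)/(n^2 - 4*n + 3)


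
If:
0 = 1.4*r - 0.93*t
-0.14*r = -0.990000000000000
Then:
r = 7.07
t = 10.65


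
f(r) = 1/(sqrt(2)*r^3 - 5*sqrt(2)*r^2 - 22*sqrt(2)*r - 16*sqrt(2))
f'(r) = (-3*sqrt(2)*r^2 + 10*sqrt(2)*r + 22*sqrt(2))/(sqrt(2)*r^3 - 5*sqrt(2)*r^2 - 22*sqrt(2)*r - 16*sqrt(2))^2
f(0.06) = -0.04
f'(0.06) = 0.05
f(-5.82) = 0.00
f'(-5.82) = 0.00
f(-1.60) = 0.31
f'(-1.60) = -0.22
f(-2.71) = -0.05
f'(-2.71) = -0.11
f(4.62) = -0.00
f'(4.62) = 0.00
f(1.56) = -0.01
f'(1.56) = 0.01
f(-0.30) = -0.07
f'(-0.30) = 0.14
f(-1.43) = 0.31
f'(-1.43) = 0.21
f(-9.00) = 0.00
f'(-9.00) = 0.00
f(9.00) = 0.01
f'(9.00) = -0.00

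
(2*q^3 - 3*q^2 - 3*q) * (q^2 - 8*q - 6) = 2*q^5 - 19*q^4 + 9*q^3 + 42*q^2 + 18*q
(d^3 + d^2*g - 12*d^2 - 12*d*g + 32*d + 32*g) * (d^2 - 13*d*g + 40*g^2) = d^5 - 12*d^4*g - 12*d^4 + 27*d^3*g^2 + 144*d^3*g + 32*d^3 + 40*d^2*g^3 - 324*d^2*g^2 - 384*d^2*g - 480*d*g^3 + 864*d*g^2 + 1280*g^3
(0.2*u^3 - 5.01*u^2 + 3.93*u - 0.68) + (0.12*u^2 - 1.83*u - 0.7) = 0.2*u^3 - 4.89*u^2 + 2.1*u - 1.38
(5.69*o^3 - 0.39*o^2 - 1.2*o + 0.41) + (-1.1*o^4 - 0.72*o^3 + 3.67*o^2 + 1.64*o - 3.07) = -1.1*o^4 + 4.97*o^3 + 3.28*o^2 + 0.44*o - 2.66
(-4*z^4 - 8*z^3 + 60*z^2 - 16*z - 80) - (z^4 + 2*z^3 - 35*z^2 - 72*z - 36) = -5*z^4 - 10*z^3 + 95*z^2 + 56*z - 44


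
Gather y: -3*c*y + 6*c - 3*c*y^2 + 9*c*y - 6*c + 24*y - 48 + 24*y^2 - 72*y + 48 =y^2*(24 - 3*c) + y*(6*c - 48)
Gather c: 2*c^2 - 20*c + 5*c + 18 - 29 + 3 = 2*c^2 - 15*c - 8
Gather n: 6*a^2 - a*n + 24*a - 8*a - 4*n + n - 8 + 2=6*a^2 + 16*a + n*(-a - 3) - 6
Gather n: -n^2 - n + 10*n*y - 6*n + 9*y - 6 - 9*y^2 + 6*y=-n^2 + n*(10*y - 7) - 9*y^2 + 15*y - 6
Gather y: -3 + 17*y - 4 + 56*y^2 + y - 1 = 56*y^2 + 18*y - 8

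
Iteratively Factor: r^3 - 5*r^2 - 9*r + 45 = (r - 5)*(r^2 - 9) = (r - 5)*(r - 3)*(r + 3)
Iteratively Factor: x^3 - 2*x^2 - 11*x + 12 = (x - 1)*(x^2 - x - 12) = (x - 4)*(x - 1)*(x + 3)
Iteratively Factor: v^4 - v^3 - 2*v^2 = (v + 1)*(v^3 - 2*v^2) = v*(v + 1)*(v^2 - 2*v) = v^2*(v + 1)*(v - 2)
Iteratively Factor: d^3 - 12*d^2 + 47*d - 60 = (d - 4)*(d^2 - 8*d + 15) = (d - 5)*(d - 4)*(d - 3)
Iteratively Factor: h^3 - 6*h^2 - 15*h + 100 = (h - 5)*(h^2 - h - 20) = (h - 5)^2*(h + 4)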